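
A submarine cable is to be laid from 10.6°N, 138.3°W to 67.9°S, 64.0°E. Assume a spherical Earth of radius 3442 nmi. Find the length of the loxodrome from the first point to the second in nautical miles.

8552 nmi

Δψ = ln[tan(π/4+φ₂/2)/tan(π/4+φ₁/2)] = -1.8194;  Δφ = -1.3701 rad,  Δλ = -2.7524 rad
q = Δφ/Δψ = 0.7531
d = R·√(Δφ² + q²Δλ²) = 3442·2.48460 = 8552 nmi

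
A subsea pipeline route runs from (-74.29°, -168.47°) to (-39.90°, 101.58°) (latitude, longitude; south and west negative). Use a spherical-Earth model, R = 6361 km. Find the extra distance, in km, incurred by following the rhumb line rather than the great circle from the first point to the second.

465 km

Great circle: cos σ = sin φ₁ sin φ₂ + cos φ₁ cos φ₂ cos Δλ,  σ = 0.9050 rad → d_gc = 5756.8 km
Rhumb line: Δψ = +1.2202, q = Δφ/Δψ = 0.4919, d_rh = R√(Δφ²+q²Δλ²) = 6221.7 km
Excess = 6221.7 − 5756.8 = 464.9 ≈ 465 km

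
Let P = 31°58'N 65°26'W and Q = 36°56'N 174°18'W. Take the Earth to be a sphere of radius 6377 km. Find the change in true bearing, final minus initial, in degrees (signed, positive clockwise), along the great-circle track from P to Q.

At departure: θ₁ = atan2(sin Δλ cos φ₂, cos φ₁ sin φ₂ − sin φ₁ cos φ₂ cos Δλ) = 310.53°
At arrival: θ₂ = atan2(sin Δλ cos φ₁, −cos φ₂ sin φ₁ + sin φ₂ cos φ₁ cos Δλ) = 233.78°
Δθ = θ₂ − θ₁ = -76.7°

-76.7°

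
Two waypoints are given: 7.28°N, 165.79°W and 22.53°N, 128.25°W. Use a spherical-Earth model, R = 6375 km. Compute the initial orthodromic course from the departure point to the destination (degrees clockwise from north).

θ = atan2( sin Δλ·cos φ₂ ,  cos φ₁ sin φ₂ − sin φ₁ cos φ₂ cos Δλ )
  = atan2(+0.5628, +0.2873) = 62.96°

63.0°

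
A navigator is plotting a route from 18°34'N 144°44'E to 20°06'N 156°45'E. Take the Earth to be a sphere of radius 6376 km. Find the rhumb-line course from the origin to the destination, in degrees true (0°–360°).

Meridional parts: M(φ₁)=+0.3299, M(φ₂)=+0.3582 → ΔM = +0.0284;  Δλ = +0.2097 rad
tan C = Δλ / ΔM = +7.3947 → C = 82.30°

82.3°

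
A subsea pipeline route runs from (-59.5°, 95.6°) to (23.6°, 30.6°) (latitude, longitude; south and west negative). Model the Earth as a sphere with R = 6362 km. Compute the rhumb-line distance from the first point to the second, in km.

Rhumb course C = atan2(Δλ, Δψ) with Δψ = ln[tan(π/4+φ₂/2)/tan(π/4+φ₁/2)] = +1.7237, Δλ = -1.1345 → C = 326.65°
d = R·|Δφ| / |cos C| = 6362·1.45037 / 0.83532 = 11046 km

11046 km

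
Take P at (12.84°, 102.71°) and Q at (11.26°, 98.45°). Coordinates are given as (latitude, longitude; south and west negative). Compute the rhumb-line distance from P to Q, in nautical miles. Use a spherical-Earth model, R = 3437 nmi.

Rhumb course C = atan2(Δλ, Δψ) with Δψ = ln[tan(π/4+φ₂/2)/tan(π/4+φ₁/2)] = -0.0282, Δλ = -0.0744 → C = 249.23°
d = R·|Δφ| / |cos C| = 3437·0.02758 / 0.35461 = 267 nmi

267 nmi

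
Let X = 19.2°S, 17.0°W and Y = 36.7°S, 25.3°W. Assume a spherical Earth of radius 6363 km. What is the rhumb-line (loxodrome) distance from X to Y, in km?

2105 km

Rhumb course C = atan2(Δλ, Δψ) with Δψ = ln[tan(π/4+φ₂/2)/tan(π/4+φ₁/2)] = -0.3479, Δλ = -0.1449 → C = 202.61°
d = R·|Δφ| / |cos C| = 6363·0.30543 / 0.92316 = 2105 km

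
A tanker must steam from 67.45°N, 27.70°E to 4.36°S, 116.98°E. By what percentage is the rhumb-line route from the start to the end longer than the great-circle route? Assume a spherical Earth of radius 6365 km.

4.2%

Great circle: σ = 1.6362 rad → d_gc = Rσ = 10414.7 km
Rhumb: Δφ = -1.2533, Δλ = +1.5582, Δψ = -1.6888, q = Δφ/Δψ = 0.7421 → d_rh = R√(Δφ²+q²Δλ²) = 10854.4 km
Excess = (10854.4 − 10414.7) / 10414.7 = 439.7 / 10414.7 = 4.22% ≈ 4.2%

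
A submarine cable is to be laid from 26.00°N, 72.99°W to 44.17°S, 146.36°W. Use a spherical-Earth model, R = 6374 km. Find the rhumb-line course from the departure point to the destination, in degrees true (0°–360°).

Meridional parts: M(φ₁)=+0.4702, M(φ₂)=-0.8610 → ΔM = -1.3312;  Δλ = -1.2805 rad
tan C = Δλ / ΔM = +0.9619 → C = 223.89°

223.9°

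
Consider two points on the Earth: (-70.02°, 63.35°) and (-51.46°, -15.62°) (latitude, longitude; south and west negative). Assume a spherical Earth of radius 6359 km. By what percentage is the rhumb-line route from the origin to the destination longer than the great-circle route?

Great circle: σ = 0.6828 rad → d_gc = Rσ = 4341.7 km
Rhumb: Δφ = +0.3239, Δλ = -1.3783, Δψ = +0.6855, q = Δφ/Δψ = 0.4726 → d_rh = R√(Δφ²+q²Δλ²) = 4625.7 km
Excess = (4625.7 − 4341.7) / 4341.7 = 284.0 / 4341.7 = 6.54% ≈ 6.5%

6.5%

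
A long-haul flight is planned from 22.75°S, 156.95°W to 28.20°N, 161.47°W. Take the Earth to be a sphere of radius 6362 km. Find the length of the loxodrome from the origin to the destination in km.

Rhumb course C = atan2(Δλ, Δψ) with Δψ = ln[tan(π/4+φ₂/2)/tan(π/4+φ₁/2)] = +0.9213, Δλ = -0.0789 → C = 355.11°
d = R·|Δφ| / |cos C| = 6362·0.88925 / 0.99635 = 5678 km

5678 km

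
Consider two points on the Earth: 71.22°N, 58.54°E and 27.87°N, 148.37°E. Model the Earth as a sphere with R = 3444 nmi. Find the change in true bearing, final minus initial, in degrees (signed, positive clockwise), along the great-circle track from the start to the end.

Initial bearing θ₁ = atan2(sin Δλ cos φ₂, cos φ₁ sin φ₂ − sin φ₁ cos φ₂ cos Δλ) = 80.50°
Final bearing θ₂ = (initial bearing from the destination back to the start) + 180° = 158.95°
Δθ = θ₂ − θ₁ = +78.5°

+78.5°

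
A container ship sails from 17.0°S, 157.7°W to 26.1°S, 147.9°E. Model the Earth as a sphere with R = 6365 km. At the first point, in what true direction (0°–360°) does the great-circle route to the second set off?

θ = atan2( sin Δλ·cos φ₂ ,  cos φ₁ sin φ₂ − sin φ₁ cos φ₂ cos Δλ )
  = atan2(-0.7302, -0.2679) = 249.85°

249.9°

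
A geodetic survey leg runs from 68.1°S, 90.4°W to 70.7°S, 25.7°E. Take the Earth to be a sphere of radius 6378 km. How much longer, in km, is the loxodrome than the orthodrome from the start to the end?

Great circle: cos σ = sin φ₁ sin φ₂ + cos φ₁ cos φ₂ cos Δλ,  σ = 0.6068 rad → d_gc = 3870.4 km
Rhumb line: Δψ = -0.1291, q = Δφ/Δψ = 0.3514, d_rh = R√(Δφ²+q²Δλ²) = 4550.5 km
Excess = 4550.5 − 3870.4 = 680.1 ≈ 680 km

680 km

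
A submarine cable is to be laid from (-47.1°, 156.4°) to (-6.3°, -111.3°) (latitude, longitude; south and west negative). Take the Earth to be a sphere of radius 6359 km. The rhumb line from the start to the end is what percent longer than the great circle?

Great circle: σ = 1.5175 rad → d_gc = Rσ = 9650.0 km
Rhumb: Δφ = +0.7121, Δλ = +1.6109, Δψ = +0.8240, q = Δφ/Δψ = 0.8642 → d_rh = R√(Δφ²+q²Δλ²) = 9943.5 km
Excess = (9943.5 − 9650.0) / 9650.0 = 293.5 / 9650.0 = 3.04% ≈ 3.0%

3.0%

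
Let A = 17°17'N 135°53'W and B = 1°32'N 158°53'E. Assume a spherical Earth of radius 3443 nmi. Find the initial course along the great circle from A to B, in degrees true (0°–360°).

263.8°

θ = atan2( sin Δλ·cos φ₂ ,  cos φ₁ sin φ₂ − sin φ₁ cos φ₂ cos Δλ )
  = atan2(-0.9077, -0.0989) = 263.78°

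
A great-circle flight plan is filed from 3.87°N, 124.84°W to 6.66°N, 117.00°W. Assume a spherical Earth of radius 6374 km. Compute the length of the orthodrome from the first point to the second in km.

922 km

cos σ = sin φ₁ sin φ₂ + cos φ₁ cos φ₂ cos Δλ
      = sin(3.87°)sin(6.66°) + cos(3.87°)cos(6.66°)cos(7.84°) = 0.9896
σ = 8.290° → d = Rσ = 6374·0.14468 = 922 km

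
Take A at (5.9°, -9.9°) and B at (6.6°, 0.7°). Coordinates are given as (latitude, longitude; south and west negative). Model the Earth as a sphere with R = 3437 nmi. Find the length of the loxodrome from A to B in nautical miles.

Rhumb course C = atan2(Δλ, Δψ) with Δψ = ln[tan(π/4+φ₂/2)/tan(π/4+φ₁/2)] = +0.0123, Δλ = +0.1850 → C = 86.20°
d = R·|Δφ| / |cos C| = 3437·0.01222 / 0.06629 = 633 nmi

633 nmi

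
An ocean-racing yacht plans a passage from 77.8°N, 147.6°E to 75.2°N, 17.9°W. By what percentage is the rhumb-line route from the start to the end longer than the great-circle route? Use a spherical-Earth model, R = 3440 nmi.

44.1%

Great circle: σ = 0.4674 rad → d_gc = Rσ = 1608.0 nmi
Rhumb: Δφ = -0.0454, Δλ = -2.8885, Δψ = -0.1950, q = Δφ/Δψ = 0.2327 → d_rh = R√(Δφ²+q²Δλ²) = 2317.8 nmi
Excess = (2317.8 − 1608.0) / 1608.0 = 709.8 / 1608.0 = 44.14% ≈ 44.1%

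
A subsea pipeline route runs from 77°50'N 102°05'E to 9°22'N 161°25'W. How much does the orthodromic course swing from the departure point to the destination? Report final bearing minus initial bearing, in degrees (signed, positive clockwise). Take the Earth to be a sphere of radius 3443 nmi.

Initial bearing θ₁ = atan2(sin Δλ cos φ₂, cos φ₁ sin φ₂ − sin φ₁ cos φ₂ cos Δλ) = 81.67°
Final bearing θ₂ = (initial bearing from the destination back to the start) + 180° = 167.80°
Δθ = θ₂ − θ₁ = +86.1°

+86.1°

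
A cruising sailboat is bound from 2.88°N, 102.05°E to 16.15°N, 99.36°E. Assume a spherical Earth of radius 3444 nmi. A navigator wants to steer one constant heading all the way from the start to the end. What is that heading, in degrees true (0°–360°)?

348.7°

Δψ = ln[tan(π/4+φ₂/2)/tan(π/4+φ₁/2)] = +0.2354
Δλ = -0.0469 rad (taken the short way round)
course = atan2(Δλ, Δψ) = 348.72°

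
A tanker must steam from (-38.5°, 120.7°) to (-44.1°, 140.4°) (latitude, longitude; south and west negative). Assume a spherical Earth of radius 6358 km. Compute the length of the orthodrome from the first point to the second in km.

cos σ = sin φ₁ sin φ₂ + cos φ₁ cos φ₂ cos Δλ
      = sin(-38.50°)sin(-44.10°) + cos(-38.50°)cos(-44.10°)cos(19.70°) = 0.9623
σ = 15.776° → d = Rσ = 6358·0.27534 = 1751 km

1751 km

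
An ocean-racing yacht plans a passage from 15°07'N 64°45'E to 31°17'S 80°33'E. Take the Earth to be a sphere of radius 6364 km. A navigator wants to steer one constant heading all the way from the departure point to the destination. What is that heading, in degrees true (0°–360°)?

161.9°

Meridional parts: M(φ₁)=+0.2670, M(φ₂)=-0.5753 → ΔM = -0.8423;  Δλ = +0.2758 rad
tan C = Δλ / ΔM = -0.3274 → C = 161.87°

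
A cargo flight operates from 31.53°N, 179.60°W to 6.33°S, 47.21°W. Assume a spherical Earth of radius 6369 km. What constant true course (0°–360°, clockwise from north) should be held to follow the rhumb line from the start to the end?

Δψ = ln[tan(π/4+φ₂/2)/tan(π/4+φ₁/2)] = -0.6911
Δλ = +2.3106 rad (taken the short way round)
course = atan2(Δλ, Δψ) = 106.65°

106.7°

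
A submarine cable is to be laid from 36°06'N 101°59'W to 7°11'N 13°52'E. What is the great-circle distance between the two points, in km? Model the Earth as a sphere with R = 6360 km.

cos σ = sin φ₁ sin φ₂ + cos φ₁ cos φ₂ cos Δλ
      = sin(36.10°)sin(7.18°) + cos(36.10°)cos(7.18°)cos(115.85°) = -0.2759
σ = 106.013° → d = Rσ = 6360·1.85028 = 11768 km

11768 km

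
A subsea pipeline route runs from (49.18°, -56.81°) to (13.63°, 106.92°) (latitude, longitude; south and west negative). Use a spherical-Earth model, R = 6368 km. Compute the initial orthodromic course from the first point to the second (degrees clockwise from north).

θ = atan2( sin Δλ·cos φ₂ ,  cos φ₁ sin φ₂ − sin φ₁ cos φ₂ cos Δλ )
  = atan2(+0.2723, +0.8600) = 17.57°

17.6°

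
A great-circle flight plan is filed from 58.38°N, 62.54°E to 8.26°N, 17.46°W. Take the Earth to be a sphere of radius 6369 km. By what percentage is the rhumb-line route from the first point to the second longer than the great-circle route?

Great circle: σ = 1.3567 rad → d_gc = Rσ = 8641.0 km
Rhumb: Δφ = -0.8748, Δλ = -1.3963, Δψ = -1.1171, q = Δφ/Δψ = 0.7831 → d_rh = R√(Δφ²+q²Δλ²) = 8918.2 km
Excess = (8918.2 − 8641.0) / 8641.0 = 277.2 / 8641.0 = 3.21% ≈ 3.2%

3.2%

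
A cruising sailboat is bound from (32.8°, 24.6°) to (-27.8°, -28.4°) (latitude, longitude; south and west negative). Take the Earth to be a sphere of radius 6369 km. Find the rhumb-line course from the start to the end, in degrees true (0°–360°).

Meridional parts: M(φ₁)=+0.6066, M(φ₂)=-0.5054 → ΔM = -1.1120;  Δλ = -0.9250 rad
tan C = Δλ / ΔM = +0.8318 → C = 219.76°

219.8°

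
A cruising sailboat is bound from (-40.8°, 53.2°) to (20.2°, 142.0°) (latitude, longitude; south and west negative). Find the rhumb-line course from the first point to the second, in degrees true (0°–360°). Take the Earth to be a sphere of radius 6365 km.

Δψ = ln[tan(π/4+φ₂/2)/tan(π/4+φ₁/2)] = +1.1413
Δλ = +1.5499 rad (taken the short way round)
course = atan2(Δλ, Δψ) = 53.63°

53.6°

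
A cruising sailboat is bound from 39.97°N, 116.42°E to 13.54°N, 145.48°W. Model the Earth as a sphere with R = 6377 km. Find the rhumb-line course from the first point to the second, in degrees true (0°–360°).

Meridional parts: M(φ₁)=+0.7622, M(φ₂)=+0.2385 → ΔM = -0.5237;  Δλ = +1.7122 rad
tan C = Δλ / ΔM = -3.2695 → C = 107.01°

107.0°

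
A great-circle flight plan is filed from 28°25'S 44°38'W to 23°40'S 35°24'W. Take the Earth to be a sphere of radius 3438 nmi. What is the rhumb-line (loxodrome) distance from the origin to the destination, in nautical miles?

Rhumb course C = atan2(Δλ, Δψ) with Δψ = ln[tan(π/4+φ₂/2)/tan(π/4+φ₁/2)] = +0.0923, Δλ = +0.1612 → C = 60.20°
d = R·|Δφ| / |cos C| = 3438·0.08290 / 0.49704 = 573 nmi

573 nmi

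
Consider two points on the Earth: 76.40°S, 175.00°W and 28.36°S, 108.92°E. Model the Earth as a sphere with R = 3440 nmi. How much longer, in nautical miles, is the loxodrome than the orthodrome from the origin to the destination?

Great circle: cos σ = sin φ₁ sin φ₂ + cos φ₁ cos φ₂ cos Δλ,  σ = 1.0339 rad → d_gc = 3556.6 nmi
Rhumb line: Δψ = +1.6101, q = Δφ/Δψ = 0.5208, d_rh = R√(Δφ²+q²Δλ²) = 3738.6 nmi
Excess = 3738.6 − 3556.6 = 182.0 ≈ 182 nmi

182 nmi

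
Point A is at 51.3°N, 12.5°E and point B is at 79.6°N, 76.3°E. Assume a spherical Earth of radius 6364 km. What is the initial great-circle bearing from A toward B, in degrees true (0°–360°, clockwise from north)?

N = sin Δλ·cos φ₂ = +0.1620;  D = cos φ₁ sin φ₂ − sin φ₁ cos φ₂ cos Δλ = +0.5528
initial course = atan2(N, D) = 16.33°

16.3°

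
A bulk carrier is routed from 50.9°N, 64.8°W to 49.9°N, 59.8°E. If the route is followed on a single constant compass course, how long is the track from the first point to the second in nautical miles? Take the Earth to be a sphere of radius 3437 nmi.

Δψ = ln[tan(π/4+φ₂/2)/tan(π/4+φ₁/2)] = -0.0274;  Δφ = -0.0175 rad,  Δλ = +2.1747 rad
q = Δφ/Δψ = 0.6374
d = R·√(Δφ² + q²Δλ²) = 3437·1.38623 = 4764 nmi

4764 nmi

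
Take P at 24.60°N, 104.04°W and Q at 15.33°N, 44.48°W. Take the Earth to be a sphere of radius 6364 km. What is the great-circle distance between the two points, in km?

Haversine: a = sin²(Δφ/2)+cos φ₁ cos φ₂ sin²(Δλ/2) = 0.22284;  σ = 2·atan2(√a,√(1−a))
σ = 56.336° → d = Rσ = 6364·0.98325 = 6257 km

6257 km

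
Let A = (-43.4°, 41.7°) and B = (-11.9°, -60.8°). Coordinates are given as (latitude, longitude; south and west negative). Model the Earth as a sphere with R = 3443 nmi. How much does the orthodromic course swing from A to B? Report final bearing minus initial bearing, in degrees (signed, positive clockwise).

At departure: θ₁ = atan2(sin Δλ cos φ₂, cos φ₁ sin φ₂ − sin φ₁ cos φ₂ cos Δλ) = 252.82°
At arrival: θ₂ = atan2(sin Δλ cos φ₁, −cos φ₂ sin φ₁ + sin φ₂ cos φ₁ cos Δλ) = 314.81°
Δθ = θ₂ − θ₁ = +62.0°

+62.0°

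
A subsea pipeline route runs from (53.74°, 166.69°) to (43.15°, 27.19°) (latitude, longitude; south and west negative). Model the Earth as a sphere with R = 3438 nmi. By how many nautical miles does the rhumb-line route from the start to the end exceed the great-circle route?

935 nmi

Great circle: cos σ = sin φ₁ sin φ₂ + cos φ₁ cos φ₂ cos Δλ,  σ = 1.3455 rad → d_gc = 4626.0 nmi
Rhumb line: Δψ = -0.2801, q = Δφ/Δψ = 0.6600, d_rh = R√(Δφ²+q²Δλ²) = 5560.8 nmi
Excess = 5560.8 − 4626.0 = 934.8 ≈ 935 nmi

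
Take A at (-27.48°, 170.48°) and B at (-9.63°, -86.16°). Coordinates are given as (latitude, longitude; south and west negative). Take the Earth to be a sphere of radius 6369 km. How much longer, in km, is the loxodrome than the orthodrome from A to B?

216 km

Great circle: cos σ = sin φ₁ sin φ₂ + cos φ₁ cos φ₂ cos Δλ,  σ = 1.6960 rad → d_gc = 10802.1 km
Rhumb line: Δψ = +0.3303, q = Δφ/Δψ = 0.9433, d_rh = R√(Δφ²+q²Δλ²) = 11018.2 km
Excess = 11018.2 − 10802.1 = 216.1 ≈ 216 km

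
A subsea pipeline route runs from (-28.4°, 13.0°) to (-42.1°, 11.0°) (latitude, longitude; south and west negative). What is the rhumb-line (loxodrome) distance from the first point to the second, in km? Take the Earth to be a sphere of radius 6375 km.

Rhumb course C = atan2(Δλ, Δψ) with Δψ = ln[tan(π/4+φ₂/2)/tan(π/4+φ₁/2)] = -0.2942, Δλ = -0.0349 → C = 186.77°
d = R·|Δφ| / |cos C| = 6375·0.23911 / 0.99303 = 1535 km

1535 km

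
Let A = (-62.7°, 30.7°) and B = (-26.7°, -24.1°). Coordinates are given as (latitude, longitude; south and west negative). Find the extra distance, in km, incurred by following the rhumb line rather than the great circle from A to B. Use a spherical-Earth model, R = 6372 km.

117 km

Great circle: cos σ = sin φ₁ sin φ₂ + cos φ₁ cos φ₂ cos Δλ,  σ = 0.8822 rad → d_gc = 5621.3 km
Rhumb line: Δψ = +0.9315, q = Δφ/Δψ = 0.6745, d_rh = R√(Δφ²+q²Δλ²) = 5738.4 km
Excess = 5738.4 − 5621.3 = 117.1 ≈ 117 km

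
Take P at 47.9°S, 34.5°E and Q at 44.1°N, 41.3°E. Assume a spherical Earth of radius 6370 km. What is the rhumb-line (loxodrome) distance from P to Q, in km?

Δψ = ln[tan(π/4+φ₂/2)/tan(π/4+φ₁/2)] = +1.8142;  Δφ = +1.6057 rad,  Δλ = +0.1187 rad
q = Δφ/Δψ = 0.8851
d = R·√(Δφ² + q²Δλ²) = 6370·1.60914 = 10250 km

10250 km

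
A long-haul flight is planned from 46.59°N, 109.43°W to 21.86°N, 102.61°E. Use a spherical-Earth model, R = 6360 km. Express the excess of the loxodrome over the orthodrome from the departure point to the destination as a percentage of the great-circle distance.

Great circle: σ = 1.8444 rad → d_gc = Rσ = 11730.1 km
Rhumb: Δφ = -0.4316, Δλ = -2.5824, Δψ = -0.5300, q = Δφ/Δψ = 0.8143 → d_rh = R√(Δφ²+q²Δλ²) = 13653.1 km
Excess = (13653.1 − 11730.1) / 11730.1 = 1923.0 / 11730.1 = 16.39% ≈ 16.4%

16.4%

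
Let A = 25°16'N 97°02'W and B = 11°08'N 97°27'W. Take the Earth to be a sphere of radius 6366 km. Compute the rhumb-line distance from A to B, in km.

1571 km

Δψ = ln[tan(π/4+φ₂/2)/tan(π/4+φ₁/2)] = -0.2605;  Δφ = -0.2467 rad,  Δλ = -0.0073 rad
q = Δφ/Δψ = 0.9470
d = R·√(Δφ² + q²Δλ²) = 6366·0.24677 = 1571 km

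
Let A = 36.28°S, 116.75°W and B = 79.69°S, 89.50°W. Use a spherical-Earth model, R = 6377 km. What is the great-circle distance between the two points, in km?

cos σ = sin φ₁ sin φ₂ + cos φ₁ cos φ₂ cos Δλ
      = sin(-36.28°)sin(-79.69°) + cos(-36.28°)cos(-79.69°)cos(27.25°) = 0.7104
σ = 44.729° → d = Rσ = 6377·0.78067 = 4978 km

4978 km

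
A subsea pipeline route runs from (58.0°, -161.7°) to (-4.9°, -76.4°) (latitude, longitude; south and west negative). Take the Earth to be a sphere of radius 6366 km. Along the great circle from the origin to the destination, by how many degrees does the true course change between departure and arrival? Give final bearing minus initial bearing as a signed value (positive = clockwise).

+51.5°

At departure: θ₁ = atan2(sin Δλ cos φ₂, cos φ₁ sin φ₂ − sin φ₁ cos φ₂ cos Δλ) = 96.58°
At arrival: θ₂ = atan2(sin Δλ cos φ₁, −cos φ₂ sin φ₁ + sin φ₂ cos φ₁ cos Δλ) = 148.11°
Δθ = θ₂ − θ₁ = +51.5°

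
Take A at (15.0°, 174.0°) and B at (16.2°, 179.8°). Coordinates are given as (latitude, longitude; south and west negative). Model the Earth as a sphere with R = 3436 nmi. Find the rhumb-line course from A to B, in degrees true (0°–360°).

77.9°

Meridional parts: M(φ₁)=+0.2648, M(φ₂)=+0.2866 → ΔM = +0.0217;  Δλ = +0.1012 rad
tan C = Δλ / ΔM = +4.6552 → C = 77.88°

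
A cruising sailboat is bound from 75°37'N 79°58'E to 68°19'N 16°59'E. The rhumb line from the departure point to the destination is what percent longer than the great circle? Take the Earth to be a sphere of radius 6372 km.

Great circle: σ = 0.3428 rad → d_gc = Rσ = 2184.6 km
Rhumb: Δφ = -0.1274, Δλ = -1.0993, Δψ = -0.4172, q = Δφ/Δψ = 0.3054 → d_rh = R√(Δφ²+q²Δλ²) = 2287.8 km
Excess = (2287.8 − 2184.6) / 2184.6 = 103.2 / 2184.6 = 4.72% ≈ 4.7%

4.7%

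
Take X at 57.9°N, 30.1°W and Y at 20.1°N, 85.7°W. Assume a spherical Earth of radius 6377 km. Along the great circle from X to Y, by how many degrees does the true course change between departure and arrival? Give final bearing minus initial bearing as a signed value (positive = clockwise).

-38.7°

At departure: θ₁ = atan2(sin Δλ cos φ₂, cos φ₁ sin φ₂ − sin φ₁ cos φ₂ cos Δλ) = 251.00°
At arrival: θ₂ = atan2(sin Δλ cos φ₁, −cos φ₂ sin φ₁ + sin φ₂ cos φ₁ cos Δλ) = 212.35°
Δθ = θ₂ − θ₁ = -38.7°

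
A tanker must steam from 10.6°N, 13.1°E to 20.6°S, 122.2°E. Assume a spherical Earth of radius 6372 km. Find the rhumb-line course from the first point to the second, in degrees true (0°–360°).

Δψ = ln[tan(π/4+φ₂/2)/tan(π/4+φ₁/2)] = -0.5536
Δλ = +1.9042 rad (taken the short way round)
course = atan2(Δλ, Δψ) = 106.21°

106.2°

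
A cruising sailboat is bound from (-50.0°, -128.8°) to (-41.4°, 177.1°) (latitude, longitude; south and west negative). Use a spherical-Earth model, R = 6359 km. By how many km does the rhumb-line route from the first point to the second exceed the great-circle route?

85 km

Great circle: cos σ = sin φ₁ sin φ₂ + cos φ₁ cos φ₂ cos Δλ,  σ = 0.6611 rad → d_gc = 4203.9 km
Rhumb line: Δψ = +0.2155, q = Δφ/Δψ = 0.6964, d_rh = R√(Δφ²+q²Δλ²) = 4288.8 km
Excess = 4288.8 − 4203.9 = 84.9 ≈ 85 km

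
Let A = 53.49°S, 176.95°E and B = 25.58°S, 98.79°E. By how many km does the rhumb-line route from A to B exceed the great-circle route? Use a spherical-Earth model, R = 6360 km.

Great circle: cos σ = sin φ₁ sin φ₂ + cos φ₁ cos φ₂ cos Δλ,  σ = 1.0960 rad → d_gc = 6970.64 km
Rhumb line: Δψ = +0.6471, q = Δφ/Δψ = 0.7528, d_rh = R√(Δφ²+q²Δλ²) = 7229.05 km
Excess = 7229.05 − 6970.64 = 258.41 ≈ 258 km

258 km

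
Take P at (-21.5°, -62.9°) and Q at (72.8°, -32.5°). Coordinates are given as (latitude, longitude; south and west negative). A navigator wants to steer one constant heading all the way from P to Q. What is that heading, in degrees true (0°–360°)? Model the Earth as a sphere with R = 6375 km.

Δψ = ln[tan(π/4+φ₂/2)/tan(π/4+φ₁/2)] = +2.2733
Δλ = +0.5306 rad (taken the short way round)
course = atan2(Δλ, Δψ) = 13.14°

13.1°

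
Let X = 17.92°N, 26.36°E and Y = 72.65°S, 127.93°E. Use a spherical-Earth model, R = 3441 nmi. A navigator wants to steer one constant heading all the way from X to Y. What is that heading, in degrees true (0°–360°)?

Meridional parts: M(φ₁)=+0.3180, M(φ₂)=-1.8801 → ΔM = -2.1981;  Δλ = +1.7727 rad
tan C = Δλ / ΔM = -0.8065 → C = 141.11°

141.1°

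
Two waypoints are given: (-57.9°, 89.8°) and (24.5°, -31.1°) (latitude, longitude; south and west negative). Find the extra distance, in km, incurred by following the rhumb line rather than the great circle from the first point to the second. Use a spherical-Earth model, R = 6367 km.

Great circle: cos σ = sin φ₁ sin φ₂ + cos φ₁ cos φ₂ cos Δλ,  σ = 2.2138 rad → d_gc = 14095.41 km
Rhumb line: Δψ = +1.6871, q = Δφ/Δψ = 0.8524, d_rh = R√(Δφ²+q²Δλ²) = 14662.89 km
Excess = 14662.89 − 14095.41 = 567.48 ≈ 567 km

567 km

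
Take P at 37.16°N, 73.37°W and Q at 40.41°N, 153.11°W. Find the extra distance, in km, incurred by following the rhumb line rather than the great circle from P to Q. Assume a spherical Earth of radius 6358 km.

244 km

Great circle: cos σ = sin φ₁ sin φ₂ + cos φ₁ cos φ₂ cos Δλ,  σ = 1.0476 rad → d_gc = 6660.6 km
Rhumb line: Δψ = +0.0728, q = Δφ/Δψ = 0.7793, d_rh = R√(Δφ²+q²Δλ²) = 6904.8 km
Excess = 6904.8 − 6660.6 = 244.2 ≈ 244 km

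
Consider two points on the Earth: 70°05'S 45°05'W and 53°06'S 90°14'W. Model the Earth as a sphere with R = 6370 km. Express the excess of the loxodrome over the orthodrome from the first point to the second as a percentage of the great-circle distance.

Great circle: σ = 0.4599 rad → d_gc = Rσ = 2929.5 km
Rhumb: Δφ = +0.2964, Δλ = -0.7880, Δψ = +0.6419, q = Δφ/Δψ = 0.4617 → d_rh = R√(Δφ²+q²Δλ²) = 2989.6 km
Excess = (2989.6 − 2929.5) / 2929.5 = 60.1 / 2929.5 = 2.052% ≈ 2.1%

2.1%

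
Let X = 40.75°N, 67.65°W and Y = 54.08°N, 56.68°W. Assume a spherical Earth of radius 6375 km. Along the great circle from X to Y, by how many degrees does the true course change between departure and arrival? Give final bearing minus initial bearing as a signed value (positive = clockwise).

Initial bearing θ₁ = atan2(sin Δλ cos φ₂, cos φ₁ sin φ₂ − sin φ₁ cos φ₂ cos Δλ) = 25.17°
Final bearing θ₂ = (initial bearing from the destination back to the start) + 180° = 33.31°
Δθ = θ₂ − θ₁ = +8.1°

+8.1°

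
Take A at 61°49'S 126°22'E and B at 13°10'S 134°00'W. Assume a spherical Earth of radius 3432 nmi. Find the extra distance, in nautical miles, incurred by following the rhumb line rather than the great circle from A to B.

Great circle: cos σ = sin φ₁ sin φ₂ + cos φ₁ cos φ₂ cos Δλ,  σ = 1.4467 rad → d_gc = 4964.9 nmi
Rhumb line: Δψ = +1.1503, q = Δφ/Δψ = 0.7381, d_rh = R√(Δφ²+q²Δλ²) = 5281.8 nmi
Excess = 5281.8 − 4964.9 = 316.9 ≈ 317 nmi

317 nmi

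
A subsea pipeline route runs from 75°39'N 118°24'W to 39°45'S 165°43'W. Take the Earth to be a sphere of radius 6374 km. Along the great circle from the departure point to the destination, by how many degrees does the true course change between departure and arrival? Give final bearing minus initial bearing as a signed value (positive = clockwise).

Initial bearing θ₁ = atan2(sin Δλ cos φ₂, cos φ₁ sin φ₂ − sin φ₁ cos φ₂ cos Δλ) = 220.43°
Final bearing θ₂ = (initial bearing from the destination back to the start) + 180° = 192.07°
Δθ = θ₂ − θ₁ = -28.4°

-28.4°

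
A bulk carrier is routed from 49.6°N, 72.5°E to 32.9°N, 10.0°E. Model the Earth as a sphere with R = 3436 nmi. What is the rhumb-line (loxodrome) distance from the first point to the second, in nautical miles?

Rhumb course C = atan2(Δλ, Δψ) with Δψ = ln[tan(π/4+φ₂/2)/tan(π/4+φ₁/2)] = -0.3912, Δλ = -1.0908 → C = 250.27°
d = R·|Δφ| / |cos C| = 3436·0.29147 / 0.33759 = 2967 nmi

2967 nmi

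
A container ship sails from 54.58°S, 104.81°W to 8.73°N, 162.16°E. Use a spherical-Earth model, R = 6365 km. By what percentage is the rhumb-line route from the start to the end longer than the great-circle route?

Great circle: σ = 1.7254 rad → d_gc = Rσ = 10982.0 km
Rhumb: Δφ = +1.1050, Δλ = -1.6237, Δψ = +1.2945, q = Δφ/Δψ = 0.8536 → d_rh = R√(Δφ²+q²Δλ²) = 11282.2 km
Excess = (11282.2 − 10982.0) / 10982.0 = 300.2 / 10982.0 = 2.73% ≈ 2.7%

2.7%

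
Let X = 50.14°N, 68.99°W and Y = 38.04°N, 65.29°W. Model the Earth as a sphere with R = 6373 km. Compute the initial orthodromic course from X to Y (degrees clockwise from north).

θ = atan2( sin Δλ·cos φ₂ ,  cos φ₁ sin φ₂ − sin φ₁ cos φ₂ cos Δλ )
  = atan2(+0.0508, -0.2084) = 166.29°

166.3°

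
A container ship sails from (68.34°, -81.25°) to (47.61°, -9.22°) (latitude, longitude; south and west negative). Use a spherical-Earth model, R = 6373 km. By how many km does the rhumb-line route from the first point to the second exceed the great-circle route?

229 km

Great circle: cos σ = sin φ₁ sin φ₂ + cos φ₁ cos φ₂ cos Δλ,  σ = 0.7026 rad → d_gc = 4477.4 km
Rhumb line: Δψ = -0.7066, q = Δφ/Δψ = 0.5121, d_rh = R√(Δφ²+q²Δλ²) = 4706.2 km
Excess = 4706.2 − 4477.4 = 228.8 ≈ 229 km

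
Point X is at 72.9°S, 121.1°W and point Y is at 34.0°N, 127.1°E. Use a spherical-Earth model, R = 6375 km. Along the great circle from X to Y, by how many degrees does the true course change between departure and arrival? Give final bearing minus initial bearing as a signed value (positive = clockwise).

Initial bearing θ₁ = atan2(sin Δλ cos φ₂, cos φ₁ sin φ₂ − sin φ₁ cos φ₂ cos Δλ) = 260.43°
Final bearing θ₂ = (initial bearing from the destination back to the start) + 180° = 339.53°
Δθ = θ₂ − θ₁ = +79.1°

+79.1°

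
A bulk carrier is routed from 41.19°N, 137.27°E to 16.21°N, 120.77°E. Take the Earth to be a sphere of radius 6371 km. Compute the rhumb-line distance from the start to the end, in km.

Rhumb course C = atan2(Δλ, Δψ) with Δψ = ln[tan(π/4+φ₂/2)/tan(π/4+φ₁/2)] = -0.5035, Δλ = -0.2880 → C = 209.77°
d = R·|Δφ| / |cos C| = 6371·0.43598 / 0.86804 = 3200 km

3200 km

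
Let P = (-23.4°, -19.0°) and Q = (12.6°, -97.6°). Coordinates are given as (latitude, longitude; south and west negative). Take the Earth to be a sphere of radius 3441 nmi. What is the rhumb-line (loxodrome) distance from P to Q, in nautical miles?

5101 nmi

Rhumb course C = atan2(Δλ, Δψ) with Δψ = ln[tan(π/4+φ₂/2)/tan(π/4+φ₁/2)] = +0.6420, Δλ = -1.3718 → C = 295.08°
d = R·|Δφ| / |cos C| = 3441·0.62832 / 0.42385 = 5101 nmi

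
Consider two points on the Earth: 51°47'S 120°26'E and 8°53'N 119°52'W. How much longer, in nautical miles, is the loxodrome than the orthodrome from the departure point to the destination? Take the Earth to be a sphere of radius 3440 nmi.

332 nmi

Great circle: cos σ = sin φ₁ sin φ₂ + cos φ₁ cos φ₂ cos Δλ,  σ = 2.0088 rad → d_gc = 6910.4 nmi
Rhumb line: Δψ = +1.2157, q = Δφ/Δψ = 0.8710, d_rh = R√(Δφ²+q²Δλ²) = 7242.0 nmi
Excess = 7242.0 − 6910.4 = 331.6 ≈ 332 nmi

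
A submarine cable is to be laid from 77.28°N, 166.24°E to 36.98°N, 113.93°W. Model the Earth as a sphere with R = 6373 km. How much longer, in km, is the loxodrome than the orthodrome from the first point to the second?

354 km

Great circle: cos σ = sin φ₁ sin φ₂ + cos φ₁ cos φ₂ cos Δλ,  σ = 0.9048 rad → d_gc = 5766.4 km
Rhumb line: Δψ = -1.4985, q = Δφ/Δψ = 0.4694, d_rh = R√(Δφ²+q²Δλ²) = 6120.8 km
Excess = 6120.8 − 5766.4 = 354.4 ≈ 354 km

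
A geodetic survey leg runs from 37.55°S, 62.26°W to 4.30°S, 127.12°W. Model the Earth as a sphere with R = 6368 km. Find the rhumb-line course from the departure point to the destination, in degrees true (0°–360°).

299.2°

Meridional parts: M(φ₁)=-0.7081, M(φ₂)=-0.0751 → ΔM = +0.6329;  Δλ = -1.1320 rad
tan C = Δλ / ΔM = -1.7885 → C = 299.21°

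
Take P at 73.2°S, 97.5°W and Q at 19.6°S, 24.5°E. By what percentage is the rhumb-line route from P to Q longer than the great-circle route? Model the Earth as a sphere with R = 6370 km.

13.5%

Great circle: σ = 1.3930 rad → d_gc = Rσ = 8873.5 km
Rhumb: Δφ = +0.9355, Δλ = +2.1293, Δψ = +1.5638, q = Δφ/Δψ = 0.5982 → d_rh = R√(Δφ²+q²Δλ²) = 10067.1 km
Excess = (10067.1 − 8873.5) / 8873.5 = 1193.6 / 8873.5 = 13.451% ≈ 13.5%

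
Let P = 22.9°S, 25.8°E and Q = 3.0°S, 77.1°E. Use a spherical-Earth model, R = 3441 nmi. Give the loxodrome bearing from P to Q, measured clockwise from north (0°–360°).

Meridional parts: M(φ₁)=-0.4108, M(φ₂)=-0.0524 → ΔM = +0.3584;  Δλ = +0.8954 rad
tan C = Δλ / ΔM = +2.4983 → C = 68.19°

68.2°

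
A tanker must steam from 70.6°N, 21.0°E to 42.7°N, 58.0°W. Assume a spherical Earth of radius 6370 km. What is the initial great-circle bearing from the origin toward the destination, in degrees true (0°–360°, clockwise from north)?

θ = atan2( sin Δλ·cos φ₂ ,  cos φ₁ sin φ₂ − sin φ₁ cos φ₂ cos Δλ )
  = atan2(-0.7214, +0.0930) = 277.35°

277.3°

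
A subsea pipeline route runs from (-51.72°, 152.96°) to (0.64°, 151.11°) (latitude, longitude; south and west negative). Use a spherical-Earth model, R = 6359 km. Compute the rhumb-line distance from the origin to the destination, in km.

Δψ = ln[tan(π/4+φ₂/2)/tan(π/4+φ₁/2)] = +1.0694;  Δφ = +0.9139 rad,  Δλ = -0.0323 rad
q = Δφ/Δψ = 0.8545
d = R·√(Δφ² + q²Δλ²) = 6359·0.91427 = 5814 km

5814 km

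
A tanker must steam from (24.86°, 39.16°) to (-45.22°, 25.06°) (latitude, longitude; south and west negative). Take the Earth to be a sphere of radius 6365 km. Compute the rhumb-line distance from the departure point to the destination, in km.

Rhumb course C = atan2(Δλ, Δψ) with Δψ = ln[tan(π/4+φ₂/2)/tan(π/4+φ₁/2)] = -1.3350, Δλ = -0.2461 → C = 190.44°
d = R·|Δφ| / |cos C| = 6365·1.22313 / 0.98343 = 7916 km

7916 km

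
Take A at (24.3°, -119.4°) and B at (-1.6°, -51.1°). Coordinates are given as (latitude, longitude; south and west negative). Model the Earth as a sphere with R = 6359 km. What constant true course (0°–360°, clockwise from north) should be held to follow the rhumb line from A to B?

111.3°

Δψ = ln[tan(π/4+φ₂/2)/tan(π/4+φ₁/2)] = -0.4654
Δλ = +1.1921 rad (taken the short way round)
course = atan2(Δλ, Δψ) = 111.32°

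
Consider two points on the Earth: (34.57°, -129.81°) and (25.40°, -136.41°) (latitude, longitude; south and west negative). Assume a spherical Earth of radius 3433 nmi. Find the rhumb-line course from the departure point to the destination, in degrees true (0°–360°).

Meridional parts: M(φ₁)=+0.6437, M(φ₂)=+0.4586 → ΔM = -0.1851;  Δλ = -0.1152 rad
tan C = Δλ / ΔM = +0.6223 → C = 211.89°

211.9°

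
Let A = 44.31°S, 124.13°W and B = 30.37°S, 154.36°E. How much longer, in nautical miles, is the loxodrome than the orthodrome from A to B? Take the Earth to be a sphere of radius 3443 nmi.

Great circle: cos σ = sin φ₁ sin φ₂ + cos φ₁ cos φ₂ cos Δλ,  σ = 1.1104 rad → d_gc = 3823.1 nmi
Rhumb line: Δψ = +0.3077, q = Δφ/Δψ = 0.7908, d_rh = R√(Δφ²+q²Δλ²) = 3962.9 nmi
Excess = 3962.9 − 3823.1 = 139.8 ≈ 140 nmi

140 nmi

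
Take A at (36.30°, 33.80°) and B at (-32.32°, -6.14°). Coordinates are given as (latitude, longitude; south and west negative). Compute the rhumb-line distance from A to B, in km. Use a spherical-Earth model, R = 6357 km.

8673 km

Rhumb course C = atan2(Δλ, Δψ) with Δψ = ln[tan(π/4+φ₂/2)/tan(π/4+φ₁/2)] = -1.2774, Δλ = -0.6971 → C = 208.62°
d = R·|Δφ| / |cos C| = 6357·1.19764 / 0.87780 = 8673 km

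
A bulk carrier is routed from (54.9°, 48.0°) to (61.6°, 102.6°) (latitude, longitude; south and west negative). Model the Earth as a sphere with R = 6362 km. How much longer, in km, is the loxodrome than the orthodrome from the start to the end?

Great circle: cos σ = sin φ₁ sin φ₂ + cos φ₁ cos φ₂ cos Δλ,  σ = 0.4989 rad → d_gc = 3174.0 km
Rhumb line: Δψ = +0.2230, q = Δφ/Δψ = 0.5243, d_rh = R√(Δφ²+q²Δλ²) = 3264.8 km
Excess = 3264.8 − 3174.0 = 90.8 ≈ 91 km

91 km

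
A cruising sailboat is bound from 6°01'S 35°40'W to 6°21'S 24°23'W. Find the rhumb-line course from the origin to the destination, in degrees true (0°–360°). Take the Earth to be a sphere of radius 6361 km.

Meridional parts: M(φ₁)=-0.1052, M(φ₂)=-0.1111 → ΔM = -0.0059;  Δλ = +0.1969 rad
tan C = Δλ / ΔM = -33.6530 → C = 91.70°

91.7°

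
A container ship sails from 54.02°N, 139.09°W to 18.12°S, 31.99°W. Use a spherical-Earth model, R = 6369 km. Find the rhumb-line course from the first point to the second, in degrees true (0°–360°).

Δψ = ln[tan(π/4+φ₂/2)/tan(π/4+φ₁/2)] = -1.4464
Δλ = +1.8692 rad (taken the short way round)
course = atan2(Δλ, Δψ) = 127.73°

127.7°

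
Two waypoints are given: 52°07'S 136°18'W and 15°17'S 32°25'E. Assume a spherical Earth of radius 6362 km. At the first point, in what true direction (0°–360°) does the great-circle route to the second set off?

θ = atan2( sin Δλ·cos φ₂ ,  cos φ₁ sin φ₂ − sin φ₁ cos φ₂ cos Δλ )
  = atan2(+0.1887, -0.9085) = 168.26°

168.3°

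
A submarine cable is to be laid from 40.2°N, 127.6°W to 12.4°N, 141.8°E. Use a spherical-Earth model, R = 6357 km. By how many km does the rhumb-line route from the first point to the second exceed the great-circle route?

247 km

Great circle: cos σ = sin φ₁ sin φ₂ + cos φ₁ cos φ₂ cos Δλ,  σ = 1.4396 rad → d_gc = 9151.7 km
Rhumb line: Δψ = -0.5493, q = Δφ/Δψ = 0.8832, d_rh = R√(Δφ²+q²Δλ²) = 9399.0 km
Excess = 9399.0 − 9151.7 = 247.3 ≈ 247 km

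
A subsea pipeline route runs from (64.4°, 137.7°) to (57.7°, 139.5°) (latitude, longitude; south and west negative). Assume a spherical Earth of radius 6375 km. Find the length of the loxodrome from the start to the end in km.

Rhumb course C = atan2(Δλ, Δψ) with Δψ = ln[tan(π/4+φ₂/2)/tan(π/4+φ₁/2)] = -0.2426, Δλ = +0.0314 → C = 172.62°
d = R·|Δφ| / |cos C| = 6375·0.11694 / 0.99172 = 752 km

752 km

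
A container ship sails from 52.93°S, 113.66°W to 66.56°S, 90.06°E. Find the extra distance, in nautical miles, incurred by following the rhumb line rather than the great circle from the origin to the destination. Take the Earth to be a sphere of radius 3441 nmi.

Great circle: cos σ = sin φ₁ sin φ₂ + cos φ₁ cos φ₂ cos Δλ,  σ = 1.0327 rad → d_gc = 3553.4 nmi
Rhumb line: Δψ = -0.4800, q = Δφ/Δψ = 0.4956, d_rh = R√(Δφ²+q²Δλ²) = 4722.6 nmi
Excess = 4722.6 − 3553.4 = 1169.2 ≈ 1169 nmi

1169 nmi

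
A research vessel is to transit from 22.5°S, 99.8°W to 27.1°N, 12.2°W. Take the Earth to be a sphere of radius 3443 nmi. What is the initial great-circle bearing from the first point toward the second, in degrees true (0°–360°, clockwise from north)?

63.9°

θ = atan2( sin Δλ·cos φ₂ ,  cos φ₁ sin φ₂ − sin φ₁ cos φ₂ cos Δλ )
  = atan2(+0.8894, +0.4351) = 63.93°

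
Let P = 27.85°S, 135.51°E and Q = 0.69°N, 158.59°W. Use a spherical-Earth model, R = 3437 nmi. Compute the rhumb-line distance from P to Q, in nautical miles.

Rhumb course C = atan2(Δλ, Δψ) with Δψ = ln[tan(π/4+φ₂/2)/tan(π/4+φ₁/2)] = +0.5185, Δλ = +1.1502 → C = 65.74°
d = R·|Δφ| / |cos C| = 3437·0.49812 / 0.41095 = 4166 nmi

4166 nmi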